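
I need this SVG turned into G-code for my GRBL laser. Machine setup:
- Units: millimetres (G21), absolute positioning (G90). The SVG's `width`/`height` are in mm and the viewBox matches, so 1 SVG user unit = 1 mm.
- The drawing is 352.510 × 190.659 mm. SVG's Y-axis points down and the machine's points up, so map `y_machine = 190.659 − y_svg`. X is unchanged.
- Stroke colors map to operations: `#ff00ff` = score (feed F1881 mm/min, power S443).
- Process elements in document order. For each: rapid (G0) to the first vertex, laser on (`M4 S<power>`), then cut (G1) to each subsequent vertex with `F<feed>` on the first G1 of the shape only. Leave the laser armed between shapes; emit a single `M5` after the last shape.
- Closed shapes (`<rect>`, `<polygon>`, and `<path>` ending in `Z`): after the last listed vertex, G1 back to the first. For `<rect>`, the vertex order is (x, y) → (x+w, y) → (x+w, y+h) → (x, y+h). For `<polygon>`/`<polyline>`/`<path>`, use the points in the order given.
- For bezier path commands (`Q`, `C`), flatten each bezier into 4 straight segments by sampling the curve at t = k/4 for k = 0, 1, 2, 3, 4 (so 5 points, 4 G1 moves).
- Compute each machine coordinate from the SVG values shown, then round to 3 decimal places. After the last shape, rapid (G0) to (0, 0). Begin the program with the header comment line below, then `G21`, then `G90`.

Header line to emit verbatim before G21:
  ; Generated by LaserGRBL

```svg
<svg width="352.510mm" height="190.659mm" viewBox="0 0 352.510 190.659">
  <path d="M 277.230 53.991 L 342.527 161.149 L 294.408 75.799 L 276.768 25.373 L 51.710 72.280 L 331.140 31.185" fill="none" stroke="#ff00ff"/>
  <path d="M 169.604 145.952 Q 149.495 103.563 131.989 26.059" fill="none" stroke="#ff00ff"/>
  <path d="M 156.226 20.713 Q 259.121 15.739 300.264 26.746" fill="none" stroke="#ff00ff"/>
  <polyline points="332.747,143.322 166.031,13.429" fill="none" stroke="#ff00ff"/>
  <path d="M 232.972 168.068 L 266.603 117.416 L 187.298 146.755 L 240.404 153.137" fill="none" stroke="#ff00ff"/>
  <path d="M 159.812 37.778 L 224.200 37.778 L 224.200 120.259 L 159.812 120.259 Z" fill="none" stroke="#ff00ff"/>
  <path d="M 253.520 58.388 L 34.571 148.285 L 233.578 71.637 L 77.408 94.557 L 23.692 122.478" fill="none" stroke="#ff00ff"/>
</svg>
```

; Generated by LaserGRBL
G21
G90
G0 X277.230 Y136.668
M4 S443
G1 X342.527 Y29.510 F1881
G1 X294.408 Y114.860
G1 X276.768 Y165.286
G1 X51.710 Y118.379
G1 X331.140 Y159.474
G0 X169.604 Y44.707
M4 S443
G1 X159.712 Y68.096 F1881
G1 X150.146 Y95.875
G1 X140.905 Y128.043
G1 X131.989 Y164.600
G0 X156.226 Y169.946
M4 S443
G1 X203.814 Y171.434 F1881
G1 X243.683 Y170.925
G1 X275.833 Y168.418
G1 X300.264 Y163.913
G0 X332.747 Y47.337
M4 S443
G1 X166.031 Y177.230 F1881
G0 X232.972 Y22.591
M4 S443
G1 X266.603 Y73.243 F1881
G1 X187.298 Y43.904
G1 X240.404 Y37.522
G0 X159.812 Y152.881
M4 S443
G1 X224.200 Y152.881 F1881
G1 X224.200 Y70.400
G1 X159.812 Y70.400
G1 X159.812 Y152.881
G0 X253.520 Y132.271
M4 S443
G1 X34.571 Y42.374 F1881
G1 X233.578 Y119.022
G1 X77.408 Y96.102
G1 X23.692 Y68.181
M5
G0 X0.000 Y0.000

1 u = 1 mm; y_m = 190.659 − y.

[1] `<path>` open polyline, #ff00ff→score S443 F1881: (277.230,136.668) → (342.527,29.510) → (294.408,114.860) → (276.768,165.286) → (51.710,118.379) → (331.140,159.474)

[2] `<path>` quadratic bezier, #ff00ff→score S443 F1881: (169.604,44.707) → (159.712,68.096) → (150.146,95.875) → (140.905,128.043) → (131.989,164.600)

[3] `<path>` quadratic bezier, #ff00ff→score S443 F1881: (156.226,169.946) → (203.814,171.434) → (243.683,170.925) → (275.833,168.418) → (300.264,163.913)

[4] `<polyline>` line segment, #ff00ff→score S443 F1881: (332.747,47.337) → (166.031,177.230)

[5] `<path>` open polyline, #ff00ff→score S443 F1881: (232.972,22.591) → (266.603,73.243) → (187.298,43.904) → (240.404,37.522)

[6] `<path>` rectangle, #ff00ff→score S443 F1881: (159.812,152.881) → (224.200,152.881) → (224.200,70.400) → (159.812,70.400) → (159.812,152.881) (closed)

[7] `<path>` open polyline, #ff00ff→score S443 F1881: (253.520,132.271) → (34.571,42.374) → (233.578,119.022) → (77.408,96.102) → (23.692,68.181)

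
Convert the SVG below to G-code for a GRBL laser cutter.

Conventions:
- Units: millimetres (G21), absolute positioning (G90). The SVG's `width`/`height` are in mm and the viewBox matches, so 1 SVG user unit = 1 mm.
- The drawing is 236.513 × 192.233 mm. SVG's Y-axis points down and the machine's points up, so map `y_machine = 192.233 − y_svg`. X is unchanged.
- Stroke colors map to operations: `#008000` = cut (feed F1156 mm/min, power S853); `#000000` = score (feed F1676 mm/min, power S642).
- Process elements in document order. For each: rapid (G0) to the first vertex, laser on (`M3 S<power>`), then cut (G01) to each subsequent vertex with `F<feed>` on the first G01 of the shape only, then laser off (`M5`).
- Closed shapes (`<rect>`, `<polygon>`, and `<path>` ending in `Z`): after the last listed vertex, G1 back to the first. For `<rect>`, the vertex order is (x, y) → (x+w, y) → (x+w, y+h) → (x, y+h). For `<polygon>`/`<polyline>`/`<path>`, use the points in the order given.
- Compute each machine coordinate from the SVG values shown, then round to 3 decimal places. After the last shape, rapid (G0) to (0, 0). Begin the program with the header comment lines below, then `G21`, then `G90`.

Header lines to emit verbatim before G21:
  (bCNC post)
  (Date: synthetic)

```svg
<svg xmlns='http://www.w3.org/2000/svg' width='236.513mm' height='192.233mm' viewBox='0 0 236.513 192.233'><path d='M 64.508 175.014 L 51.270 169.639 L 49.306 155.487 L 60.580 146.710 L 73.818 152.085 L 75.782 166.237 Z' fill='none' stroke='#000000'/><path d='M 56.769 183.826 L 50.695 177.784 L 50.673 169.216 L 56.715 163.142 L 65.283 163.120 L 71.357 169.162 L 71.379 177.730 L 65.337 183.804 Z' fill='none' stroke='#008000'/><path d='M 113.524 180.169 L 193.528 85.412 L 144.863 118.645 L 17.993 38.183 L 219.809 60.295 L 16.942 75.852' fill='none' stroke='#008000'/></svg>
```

(bCNC post)
(Date: synthetic)
G21
G90
G0 X64.508 Y17.219
M3 S642
G01 X51.270 Y22.594 F1676
G01 X49.306 Y36.746
G01 X60.580 Y45.523
G01 X73.818 Y40.148
G01 X75.782 Y25.996
G01 X64.508 Y17.219
M5
G0 X56.769 Y8.407
M3 S853
G01 X50.695 Y14.449 F1156
G01 X50.673 Y23.017
G01 X56.715 Y29.091
G01 X65.283 Y29.113
G01 X71.357 Y23.071
G01 X71.379 Y14.503
G01 X65.337 Y8.429
G01 X56.769 Y8.407
M5
G0 X113.524 Y12.064
M3 S853
G01 X193.528 Y106.821 F1156
G01 X144.863 Y73.588
G01 X17.993 Y154.050
G01 X219.809 Y131.938
G01 X16.942 Y116.381
M5
G0 X0.000 Y0.000

viewBox `0 0 236.513 192.233` with mm width/height → 1 unit = 1 mm. Flip: y_m = 192.233 − y_svg.

**Shape 1** — `<path>` regular polygon, stroke `#000000` → score (S642, F1676). Machine vertices: (64.508,17.219) → (51.270,22.594) → (49.306,36.746) → (60.580,45.523) → (73.818,40.148) → (75.782,25.996) → (64.508,17.219). Closed: final G1 returns to the first vertex.

**Shape 2** — `<path>` regular polygon, stroke `#008000` → cut (S853, F1156). Machine vertices: (56.769,8.407) → (50.695,14.449) → (50.673,23.017) → (56.715,29.091) → (65.283,29.113) → (71.357,23.071) → (71.379,14.503) → (65.337,8.429) → (56.769,8.407). Closed: final G1 returns to the first vertex.

**Shape 3** — `<path>` open polyline, stroke `#008000` → cut (S853, F1156). Machine vertices: (113.524,12.064) → (193.528,106.821) → (144.863,73.588) → (17.993,154.050) → (219.809,131.938) → (16.942,116.381). Open path.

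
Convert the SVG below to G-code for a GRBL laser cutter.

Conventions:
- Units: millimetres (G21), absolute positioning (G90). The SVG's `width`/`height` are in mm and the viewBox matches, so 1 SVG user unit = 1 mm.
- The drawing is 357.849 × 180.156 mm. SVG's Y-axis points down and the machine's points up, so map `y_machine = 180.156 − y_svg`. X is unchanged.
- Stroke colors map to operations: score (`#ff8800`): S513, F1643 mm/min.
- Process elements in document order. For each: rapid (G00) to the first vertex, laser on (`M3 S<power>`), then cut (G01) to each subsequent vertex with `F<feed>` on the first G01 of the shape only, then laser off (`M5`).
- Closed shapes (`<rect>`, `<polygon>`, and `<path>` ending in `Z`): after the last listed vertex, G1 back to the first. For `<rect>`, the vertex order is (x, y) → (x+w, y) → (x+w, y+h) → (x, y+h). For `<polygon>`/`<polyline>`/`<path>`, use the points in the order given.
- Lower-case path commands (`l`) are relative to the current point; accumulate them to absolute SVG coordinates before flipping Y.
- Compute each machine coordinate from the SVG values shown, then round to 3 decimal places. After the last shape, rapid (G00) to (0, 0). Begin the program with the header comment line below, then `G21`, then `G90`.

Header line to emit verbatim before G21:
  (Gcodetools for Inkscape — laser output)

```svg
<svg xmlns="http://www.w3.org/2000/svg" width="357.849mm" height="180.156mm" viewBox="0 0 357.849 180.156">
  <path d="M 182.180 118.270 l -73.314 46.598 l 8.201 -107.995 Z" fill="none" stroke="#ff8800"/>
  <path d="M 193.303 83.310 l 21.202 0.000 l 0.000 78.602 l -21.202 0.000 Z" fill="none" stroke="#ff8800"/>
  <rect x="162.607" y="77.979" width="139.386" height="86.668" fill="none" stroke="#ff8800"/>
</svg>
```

(Gcodetools for Inkscape — laser output)
G21
G90
G00 X182.180 Y61.886
M3 S513
G01 X108.866 Y15.288 F1643
G01 X117.067 Y123.283
G01 X182.180 Y61.886
M5
G00 X193.303 Y96.846
M3 S513
G01 X214.505 Y96.846 F1643
G01 X214.505 Y18.244
G01 X193.303 Y18.244
G01 X193.303 Y96.846
M5
G00 X162.607 Y102.177
M3 S513
G01 X301.993 Y102.177 F1643
G01 X301.993 Y15.509
G01 X162.607 Y15.509
G01 X162.607 Y102.177
M5
G00 X0.000 Y0.000

1 u = 1 mm; y_m = 180.156 − y.

[1] `<path>` closed polygon, #ff8800→score S513 F1643: (182.180,61.886) → (108.866,15.288) → (117.067,123.283) → (182.180,61.886) (closed)

[2] `<path>` rectangle, #ff8800→score S513 F1643: (193.303,96.846) → (214.505,96.846) → (214.505,18.244) → (193.303,18.244) → (193.303,96.846) (closed)

[3] `<rect>` rectangle, #ff8800→score S513 F1643: (162.607,102.177) → (301.993,102.177) → (301.993,15.509) → (162.607,15.509) → (162.607,102.177) (closed)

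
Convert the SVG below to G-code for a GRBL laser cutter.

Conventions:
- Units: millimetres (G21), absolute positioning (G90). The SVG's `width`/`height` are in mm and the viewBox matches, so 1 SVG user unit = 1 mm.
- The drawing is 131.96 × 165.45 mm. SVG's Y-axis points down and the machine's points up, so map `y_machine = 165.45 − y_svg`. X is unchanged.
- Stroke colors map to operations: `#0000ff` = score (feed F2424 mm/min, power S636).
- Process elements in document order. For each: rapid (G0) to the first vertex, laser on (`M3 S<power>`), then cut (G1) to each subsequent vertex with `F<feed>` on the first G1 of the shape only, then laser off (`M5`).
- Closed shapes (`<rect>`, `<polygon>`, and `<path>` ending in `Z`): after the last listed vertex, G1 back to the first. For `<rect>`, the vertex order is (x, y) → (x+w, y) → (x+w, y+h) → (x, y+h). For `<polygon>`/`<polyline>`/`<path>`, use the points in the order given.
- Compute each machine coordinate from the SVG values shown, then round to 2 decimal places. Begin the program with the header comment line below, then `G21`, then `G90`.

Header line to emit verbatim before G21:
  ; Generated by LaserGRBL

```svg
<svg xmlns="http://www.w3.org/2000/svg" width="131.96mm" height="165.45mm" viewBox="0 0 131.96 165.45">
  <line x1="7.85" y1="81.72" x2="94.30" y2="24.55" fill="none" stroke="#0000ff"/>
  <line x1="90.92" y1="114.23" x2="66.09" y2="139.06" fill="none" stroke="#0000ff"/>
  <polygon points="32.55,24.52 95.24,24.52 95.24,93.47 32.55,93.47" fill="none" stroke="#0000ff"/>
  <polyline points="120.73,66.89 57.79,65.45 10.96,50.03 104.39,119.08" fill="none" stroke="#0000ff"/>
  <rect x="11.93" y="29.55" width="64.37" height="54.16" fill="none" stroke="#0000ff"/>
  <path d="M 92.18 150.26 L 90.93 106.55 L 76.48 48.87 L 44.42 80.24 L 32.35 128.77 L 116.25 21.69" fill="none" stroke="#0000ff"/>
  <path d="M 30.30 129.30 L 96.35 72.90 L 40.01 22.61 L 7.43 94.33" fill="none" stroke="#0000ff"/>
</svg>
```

viewBox `0 0 131.96 165.45` with mm width/height → 1 unit = 1 mm. Flip: y_m = 165.45 − y_svg.

**Shape 1** — `<line>` line segment, stroke `#0000ff` → score (S636, F2424). Machine vertices: (7.85,83.73) → (94.30,140.90). Open path.

**Shape 2** — `<line>` line segment, stroke `#0000ff` → score (S636, F2424). Machine vertices: (90.92,51.22) → (66.09,26.39). Open path.

**Shape 3** — `<polygon>` rectangle, stroke `#0000ff` → score (S636, F2424). Machine vertices: (32.55,140.93) → (95.24,140.93) → (95.24,71.98) → (32.55,71.98) → (32.55,140.93). Closed: final G1 returns to the first vertex.

**Shape 4** — `<polyline>` open polyline, stroke `#0000ff` → score (S636, F2424). Machine vertices: (120.73,98.56) → (57.79,100.00) → (10.96,115.42) → (104.39,46.37). Open path.

**Shape 5** — `<rect>` rectangle, stroke `#0000ff` → score (S636, F2424). Machine vertices: (11.93,135.90) → (76.30,135.90) → (76.30,81.74) → (11.93,81.74) → (11.93,135.90). Closed: final G1 returns to the first vertex.

**Shape 6** — `<path>` open polyline, stroke `#0000ff` → score (S636, F2424). Machine vertices: (92.18,15.19) → (90.93,58.90) → (76.48,116.58) → (44.42,85.21) → (32.35,36.68) → (116.25,143.76). Open path.

**Shape 7** — `<path>` open polyline, stroke `#0000ff` → score (S636, F2424). Machine vertices: (30.30,36.15) → (96.35,92.55) → (40.01,142.84) → (7.43,71.12). Open path.

; Generated by LaserGRBL
G21
G90
G0 X7.85 Y83.73
M3 S636
G1 X94.30 Y140.90 F2424
M5
G0 X90.92 Y51.22
M3 S636
G1 X66.09 Y26.39 F2424
M5
G0 X32.55 Y140.93
M3 S636
G1 X95.24 Y140.93 F2424
G1 X95.24 Y71.98
G1 X32.55 Y71.98
G1 X32.55 Y140.93
M5
G0 X120.73 Y98.56
M3 S636
G1 X57.79 Y100.00 F2424
G1 X10.96 Y115.42
G1 X104.39 Y46.37
M5
G0 X11.93 Y135.90
M3 S636
G1 X76.30 Y135.90 F2424
G1 X76.30 Y81.74
G1 X11.93 Y81.74
G1 X11.93 Y135.90
M5
G0 X92.18 Y15.19
M3 S636
G1 X90.93 Y58.90 F2424
G1 X76.48 Y116.58
G1 X44.42 Y85.21
G1 X32.35 Y36.68
G1 X116.25 Y143.76
M5
G0 X30.30 Y36.15
M3 S636
G1 X96.35 Y92.55 F2424
G1 X40.01 Y142.84
G1 X7.43 Y71.12
M5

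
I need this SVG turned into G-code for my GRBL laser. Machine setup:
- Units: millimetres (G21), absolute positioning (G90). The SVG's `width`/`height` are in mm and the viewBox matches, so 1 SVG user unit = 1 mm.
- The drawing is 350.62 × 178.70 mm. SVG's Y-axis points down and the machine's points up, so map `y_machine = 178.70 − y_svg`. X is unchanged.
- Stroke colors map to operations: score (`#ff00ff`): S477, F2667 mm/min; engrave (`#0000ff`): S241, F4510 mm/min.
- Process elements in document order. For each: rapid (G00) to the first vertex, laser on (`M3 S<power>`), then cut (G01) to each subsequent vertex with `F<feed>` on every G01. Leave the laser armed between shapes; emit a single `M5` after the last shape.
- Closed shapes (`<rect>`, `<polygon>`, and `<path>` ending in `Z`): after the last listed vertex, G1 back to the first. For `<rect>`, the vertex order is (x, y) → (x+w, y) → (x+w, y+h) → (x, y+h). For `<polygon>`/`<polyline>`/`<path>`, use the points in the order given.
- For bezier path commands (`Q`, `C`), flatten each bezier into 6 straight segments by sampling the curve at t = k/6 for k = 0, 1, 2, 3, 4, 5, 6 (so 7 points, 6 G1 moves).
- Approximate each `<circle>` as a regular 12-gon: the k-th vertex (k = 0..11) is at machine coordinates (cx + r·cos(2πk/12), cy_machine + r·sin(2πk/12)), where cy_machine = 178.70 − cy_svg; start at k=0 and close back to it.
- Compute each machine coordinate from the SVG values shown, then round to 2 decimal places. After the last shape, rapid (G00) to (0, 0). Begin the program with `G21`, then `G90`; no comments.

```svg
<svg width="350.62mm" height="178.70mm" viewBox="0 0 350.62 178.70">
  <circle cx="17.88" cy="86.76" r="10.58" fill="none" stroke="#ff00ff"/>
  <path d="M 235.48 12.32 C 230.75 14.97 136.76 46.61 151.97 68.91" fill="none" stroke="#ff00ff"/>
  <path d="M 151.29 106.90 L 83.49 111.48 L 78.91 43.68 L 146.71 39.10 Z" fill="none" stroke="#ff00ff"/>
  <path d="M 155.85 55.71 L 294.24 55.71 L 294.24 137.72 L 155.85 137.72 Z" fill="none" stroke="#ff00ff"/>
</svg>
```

G21
G90
G00 X28.46 Y91.94
M3 S477
G01 X27.04 Y97.23 F2667
G01 X23.17 Y101.10 F2667
G01 X17.88 Y102.52 F2667
G01 X12.59 Y101.10 F2667
G01 X8.72 Y97.23 F2667
G01 X7.30 Y91.94 F2667
G01 X8.72 Y86.65 F2667
G01 X12.59 Y82.78 F2667
G01 X17.88 Y81.36 F2667
G01 X23.17 Y82.78 F2667
G01 X27.04 Y86.65 F2667
G01 X28.46 Y91.94 F2667
G00 X235.48 Y166.38
M3 S477
G01 X226.60 Y162.82 F2667
G01 X208.35 Y155.49 F2667
G01 X186.25 Y145.45 F2667
G01 X165.81 Y133.78 F2667
G01 X152.55 Y121.54 F2667
G01 X151.97 Y109.79 F2667
G00 X151.29 Y71.80
M3 S477
G01 X83.49 Y67.22 F2667
G01 X78.91 Y135.02 F2667
G01 X146.71 Y139.60 F2667
G01 X151.29 Y71.80 F2667
G00 X155.85 Y122.99
M3 S477
G01 X294.24 Y122.99 F2667
G01 X294.24 Y40.98 F2667
G01 X155.85 Y40.98 F2667
G01 X155.85 Y122.99 F2667
M5
G00 X0.00 Y0.00

viewBox `0 0 350.62 178.70` with mm width/height → 1 unit = 1 mm. Flip: y_m = 178.70 − y_svg.

**Shape 1** — `<circle>` circle, stroke `#ff00ff` → score (S477, F2667). Machine vertices: (28.46,91.94) → (27.04,97.23) → (23.17,101.10) → (17.88,102.52) → (12.59,101.10) → (8.72,97.23) → (7.30,91.94) → (8.72,86.65) → (12.59,82.78) → (17.88,81.36) → (23.17,82.78) → (27.04,86.65) → (28.46,91.94). Closed: final G1 returns to the first vertex.

**Shape 2** — `<path>` cubic bezier, stroke `#ff00ff` → score (S477, F2667). Control points (SVG): P0=(235.48,12.32), P1=(230.75,14.97), P2=(136.76,46.61), P3=(151.97,68.91); sampled at t=k/6. Machine vertices: (235.48,166.38) → (226.60,162.82) → (208.35,155.49) → (186.25,145.45) → (165.81,133.78) → (152.55,121.54) → (151.97,109.79). Open path.

**Shape 3** — `<path>` regular polygon, stroke `#ff00ff` → score (S477, F2667). Machine vertices: (151.29,71.80) → (83.49,67.22) → (78.91,135.02) → (146.71,139.60) → (151.29,71.80). Closed: final G1 returns to the first vertex.

**Shape 4** — `<path>` rectangle, stroke `#ff00ff` → score (S477, F2667). Machine vertices: (155.85,122.99) → (294.24,122.99) → (294.24,40.98) → (155.85,40.98) → (155.85,122.99). Closed: final G1 returns to the first vertex.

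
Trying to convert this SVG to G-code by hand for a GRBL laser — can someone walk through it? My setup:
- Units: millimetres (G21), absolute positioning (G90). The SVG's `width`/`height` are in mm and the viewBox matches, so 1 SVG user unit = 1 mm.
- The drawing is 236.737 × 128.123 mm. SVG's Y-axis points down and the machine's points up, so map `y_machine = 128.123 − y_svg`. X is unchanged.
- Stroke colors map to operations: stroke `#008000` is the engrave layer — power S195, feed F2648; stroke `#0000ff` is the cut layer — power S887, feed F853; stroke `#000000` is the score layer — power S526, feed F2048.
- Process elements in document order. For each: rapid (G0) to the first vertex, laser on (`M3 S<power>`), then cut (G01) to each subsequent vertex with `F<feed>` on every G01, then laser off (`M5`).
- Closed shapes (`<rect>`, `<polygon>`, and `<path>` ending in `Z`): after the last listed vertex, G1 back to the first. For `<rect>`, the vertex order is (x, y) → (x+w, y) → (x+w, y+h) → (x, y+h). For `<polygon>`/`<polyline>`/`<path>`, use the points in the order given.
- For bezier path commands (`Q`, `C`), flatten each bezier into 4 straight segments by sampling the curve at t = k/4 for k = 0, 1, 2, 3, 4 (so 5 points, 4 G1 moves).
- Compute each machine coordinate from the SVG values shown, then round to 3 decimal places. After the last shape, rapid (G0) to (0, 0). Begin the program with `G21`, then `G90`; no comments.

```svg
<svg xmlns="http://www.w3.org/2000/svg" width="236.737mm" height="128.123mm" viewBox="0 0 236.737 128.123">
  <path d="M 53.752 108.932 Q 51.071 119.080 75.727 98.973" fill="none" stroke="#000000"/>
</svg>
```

G21
G90
G0 X53.752 Y19.191
M3 S526
G01 X54.120 Y16.008 F2048
G01 X57.905 Y16.607 F2048
G01 X65.108 Y20.987 F2048
G01 X75.727 Y29.150 F2048
M5
G0 X0.000 Y0.000

Since the viewBox matches the mm dimensions, user units are millimetres directly. The only transform is the Y-flip y_m = 128.123 − y_svg.

Shape 1 is a quadratic bezier drawn with `<path>`. Its stroke #000000 means score at S526, F2048. After flipping Y the toolpath is (53.752,19.191) → (54.120,16.008) → (57.905,16.607) → (65.108,20.987) → (75.727,29.150).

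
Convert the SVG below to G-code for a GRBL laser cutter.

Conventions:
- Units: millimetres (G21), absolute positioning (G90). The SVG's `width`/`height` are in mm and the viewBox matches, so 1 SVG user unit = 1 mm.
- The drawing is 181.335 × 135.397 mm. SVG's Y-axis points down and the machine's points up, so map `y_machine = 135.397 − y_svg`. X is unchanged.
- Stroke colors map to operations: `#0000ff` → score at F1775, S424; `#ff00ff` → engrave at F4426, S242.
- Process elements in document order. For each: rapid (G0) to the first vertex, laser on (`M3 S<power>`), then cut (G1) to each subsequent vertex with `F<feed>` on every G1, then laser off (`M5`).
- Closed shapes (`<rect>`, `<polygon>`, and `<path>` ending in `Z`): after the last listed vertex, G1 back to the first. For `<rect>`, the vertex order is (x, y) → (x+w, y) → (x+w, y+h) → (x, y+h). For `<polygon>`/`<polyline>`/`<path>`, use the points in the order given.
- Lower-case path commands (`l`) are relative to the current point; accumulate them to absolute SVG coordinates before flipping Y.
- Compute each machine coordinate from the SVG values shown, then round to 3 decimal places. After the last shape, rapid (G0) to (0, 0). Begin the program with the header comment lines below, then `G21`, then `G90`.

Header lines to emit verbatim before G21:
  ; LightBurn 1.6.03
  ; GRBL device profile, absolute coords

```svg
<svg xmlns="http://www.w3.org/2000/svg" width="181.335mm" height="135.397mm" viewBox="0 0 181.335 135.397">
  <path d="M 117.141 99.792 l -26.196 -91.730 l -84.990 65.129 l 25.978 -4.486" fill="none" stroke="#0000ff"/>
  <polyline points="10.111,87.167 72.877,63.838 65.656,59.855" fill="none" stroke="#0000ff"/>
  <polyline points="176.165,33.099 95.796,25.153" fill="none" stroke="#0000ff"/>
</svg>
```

; LightBurn 1.6.03
; GRBL device profile, absolute coords
G21
G90
G0 X117.141 Y35.605
M3 S424
G1 X90.945 Y127.335 F1775
G1 X5.955 Y62.206 F1775
G1 X31.933 Y66.692 F1775
M5
G0 X10.111 Y48.230
M3 S424
G1 X72.877 Y71.559 F1775
G1 X65.656 Y75.542 F1775
M5
G0 X176.165 Y102.298
M3 S424
G1 X95.796 Y110.244 F1775
M5
G0 X0.000 Y0.000

Since the viewBox matches the mm dimensions, user units are millimetres directly. The only transform is the Y-flip y_m = 135.397 − y_svg.

Shape 1 is a open polyline drawn with `<path>`. Its stroke #0000ff means score at S424, F1775. After flipping Y the toolpath is (117.141,35.605) → (90.945,127.335) → (5.955,62.206) → (31.933,66.692).

Shape 2 is a open polyline drawn with `<polyline>`. Its stroke #0000ff means score at S424, F1775. After flipping Y the toolpath is (10.111,48.230) → (72.877,71.559) → (65.656,75.542).

Shape 3 is a line segment drawn with `<polyline>`. Its stroke #0000ff means score at S424, F1775. After flipping Y the toolpath is (176.165,102.298) → (95.796,110.244).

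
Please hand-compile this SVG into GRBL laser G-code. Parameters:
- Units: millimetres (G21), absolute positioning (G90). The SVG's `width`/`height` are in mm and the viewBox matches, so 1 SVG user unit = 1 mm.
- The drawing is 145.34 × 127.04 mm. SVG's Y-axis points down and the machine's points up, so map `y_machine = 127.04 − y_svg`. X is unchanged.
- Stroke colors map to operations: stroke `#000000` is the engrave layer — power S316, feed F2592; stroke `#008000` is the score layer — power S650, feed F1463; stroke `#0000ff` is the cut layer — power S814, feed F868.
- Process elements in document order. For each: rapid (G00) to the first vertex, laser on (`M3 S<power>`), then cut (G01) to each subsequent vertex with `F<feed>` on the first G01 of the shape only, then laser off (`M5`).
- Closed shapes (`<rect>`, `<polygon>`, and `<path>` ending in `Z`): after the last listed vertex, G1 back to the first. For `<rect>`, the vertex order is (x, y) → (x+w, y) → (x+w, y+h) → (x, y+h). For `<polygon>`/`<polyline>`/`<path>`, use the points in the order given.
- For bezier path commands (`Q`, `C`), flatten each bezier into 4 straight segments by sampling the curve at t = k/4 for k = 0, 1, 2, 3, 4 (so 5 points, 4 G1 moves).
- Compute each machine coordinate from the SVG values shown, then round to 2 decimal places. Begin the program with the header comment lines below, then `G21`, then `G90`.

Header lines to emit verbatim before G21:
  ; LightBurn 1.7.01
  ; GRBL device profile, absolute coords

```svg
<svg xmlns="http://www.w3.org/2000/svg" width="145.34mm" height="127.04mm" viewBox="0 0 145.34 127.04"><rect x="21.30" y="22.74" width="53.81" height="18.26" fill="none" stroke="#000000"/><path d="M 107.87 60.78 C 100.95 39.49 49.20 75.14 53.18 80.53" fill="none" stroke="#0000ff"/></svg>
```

; LightBurn 1.7.01
; GRBL device profile, absolute coords
G21
G90
G00 X21.30 Y104.30
M3 S316
G01 X75.11 Y104.30 F2592
G01 X75.11 Y86.04
G01 X21.30 Y86.04
G01 X21.30 Y104.30
M5
G00 X107.87 Y66.26
M3 S814
G01 X95.85 Y72.91 F868
G01 X76.44 Y66.39
G01 X59.07 Y54.86
G01 X53.18 Y46.51
M5

Since the viewBox matches the mm dimensions, user units are millimetres directly. The only transform is the Y-flip y_m = 127.04 − y_svg.

Shape 1 is a rectangle drawn with `<rect>`. Its stroke #000000 means engrave at S316, F2592. After flipping Y the toolpath is (21.30,104.30) → (75.11,104.30) → (75.11,86.04) → (21.30,86.04) → (21.30,104.30), returning to the start.

Shape 2 is a cubic bezier drawn with `<path>`. Its stroke #0000ff means cut at S814, F868. After flipping Y the toolpath is (107.87,66.26) → (95.85,72.91) → (76.44,66.39) → (59.07,54.86) → (53.18,46.51).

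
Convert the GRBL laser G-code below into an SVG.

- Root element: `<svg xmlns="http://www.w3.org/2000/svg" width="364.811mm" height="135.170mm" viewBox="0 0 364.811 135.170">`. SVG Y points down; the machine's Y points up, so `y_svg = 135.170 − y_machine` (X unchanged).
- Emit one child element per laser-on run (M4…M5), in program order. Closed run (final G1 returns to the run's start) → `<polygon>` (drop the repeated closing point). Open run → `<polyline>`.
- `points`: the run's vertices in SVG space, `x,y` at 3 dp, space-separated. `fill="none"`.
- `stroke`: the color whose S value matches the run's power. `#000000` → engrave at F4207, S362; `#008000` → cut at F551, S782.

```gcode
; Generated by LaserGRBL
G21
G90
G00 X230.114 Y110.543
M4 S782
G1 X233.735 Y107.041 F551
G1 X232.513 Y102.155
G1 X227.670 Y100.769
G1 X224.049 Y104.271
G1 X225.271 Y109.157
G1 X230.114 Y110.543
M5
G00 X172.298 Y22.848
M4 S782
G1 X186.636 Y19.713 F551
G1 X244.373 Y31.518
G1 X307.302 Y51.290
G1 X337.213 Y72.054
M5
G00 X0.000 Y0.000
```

<svg xmlns="http://www.w3.org/2000/svg" width="364.811mm" height="135.170mm" viewBox="0 0 364.811 135.170">
  <polygon points="230.114,24.627 233.735,28.129 232.513,33.015 227.670,34.401 224.049,30.899 225.271,26.013" fill="none" stroke="#008000"/>
  <polyline points="172.298,112.322 186.636,115.457 244.373,103.652 307.302,83.880 337.213,63.116" fill="none" stroke="#008000"/>
</svg>

Machine Y-up, SVG Y-down with viewBox height 135.170, so y_svg = 135.170 − y_machine; X carries over. Every run uses S782, so all elements get stroke `#008000` (cut).

Run 1: The run returns to its start, so emit a `<polygon>` with points (Y-flipped): 230.114,24.627 233.735,28.129 232.513,33.015 227.670,34.401 224.049,30.899 225.271,26.013.

Run 2: The run is open, so emit a `<polyline>` with points (Y-flipped): 172.298,112.322 186.636,115.457 244.373,103.652 307.302,83.880 337.213,63.116.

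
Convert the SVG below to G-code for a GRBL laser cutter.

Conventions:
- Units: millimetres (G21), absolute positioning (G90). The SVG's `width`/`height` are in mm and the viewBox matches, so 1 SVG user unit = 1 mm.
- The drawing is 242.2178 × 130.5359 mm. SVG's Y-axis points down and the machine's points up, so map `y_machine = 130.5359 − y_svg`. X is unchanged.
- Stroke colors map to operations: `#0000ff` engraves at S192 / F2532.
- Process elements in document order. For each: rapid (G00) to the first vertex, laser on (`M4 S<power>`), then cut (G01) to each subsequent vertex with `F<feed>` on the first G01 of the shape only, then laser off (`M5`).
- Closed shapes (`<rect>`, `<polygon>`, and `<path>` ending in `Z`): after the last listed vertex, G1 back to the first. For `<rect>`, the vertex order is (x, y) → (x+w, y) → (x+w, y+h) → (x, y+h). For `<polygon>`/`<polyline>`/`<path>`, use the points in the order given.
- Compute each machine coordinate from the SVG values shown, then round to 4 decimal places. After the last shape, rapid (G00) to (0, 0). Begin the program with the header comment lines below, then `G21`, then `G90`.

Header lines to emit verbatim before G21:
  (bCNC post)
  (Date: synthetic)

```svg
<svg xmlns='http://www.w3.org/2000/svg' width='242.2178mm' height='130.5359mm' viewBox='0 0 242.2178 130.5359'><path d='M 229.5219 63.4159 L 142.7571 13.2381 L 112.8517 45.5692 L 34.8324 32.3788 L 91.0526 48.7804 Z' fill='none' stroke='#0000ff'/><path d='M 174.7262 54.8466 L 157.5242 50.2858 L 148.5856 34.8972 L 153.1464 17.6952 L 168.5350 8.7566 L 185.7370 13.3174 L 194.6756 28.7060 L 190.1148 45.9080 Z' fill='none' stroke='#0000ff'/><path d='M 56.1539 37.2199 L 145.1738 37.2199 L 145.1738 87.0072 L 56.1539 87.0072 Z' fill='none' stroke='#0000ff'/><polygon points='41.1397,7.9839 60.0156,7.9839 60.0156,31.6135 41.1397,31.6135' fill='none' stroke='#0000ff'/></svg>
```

viewBox `0 0 242.2178 130.5359` with mm width/height → 1 unit = 1 mm. Flip: y_m = 130.5359 − y_svg.

**Shape 1** — `<path>` closed polygon, stroke `#0000ff` → engrave (S192, F2532). Machine vertices: (229.5219,67.1200) → (142.7571,117.2978) → (112.8517,84.9667) → (34.8324,98.1571) → (91.0526,81.7555) → (229.5219,67.1200). Closed: final G1 returns to the first vertex.

**Shape 2** — `<path>` regular polygon, stroke `#0000ff` → engrave (S192, F2532). Machine vertices: (174.7262,75.6893) → (157.5242,80.2501) → (148.5856,95.6387) → (153.1464,112.8407) → (168.5350,121.7793) → (185.7370,117.2185) → (194.6756,101.8299) → (190.1148,84.6279) → (174.7262,75.6893). Closed: final G1 returns to the first vertex.

**Shape 3** — `<path>` rectangle, stroke `#0000ff` → engrave (S192, F2532). Machine vertices: (56.1539,93.3160) → (145.1738,93.3160) → (145.1738,43.5287) → (56.1539,43.5287) → (56.1539,93.3160). Closed: final G1 returns to the first vertex.

**Shape 4** — `<polygon>` rectangle, stroke `#0000ff` → engrave (S192, F2532). Machine vertices: (41.1397,122.5520) → (60.0156,122.5520) → (60.0156,98.9224) → (41.1397,98.9224) → (41.1397,122.5520). Closed: final G1 returns to the first vertex.

(bCNC post)
(Date: synthetic)
G21
G90
G00 X229.5219 Y67.1200
M4 S192
G01 X142.7571 Y117.2978 F2532
G01 X112.8517 Y84.9667
G01 X34.8324 Y98.1571
G01 X91.0526 Y81.7555
G01 X229.5219 Y67.1200
M5
G00 X174.7262 Y75.6893
M4 S192
G01 X157.5242 Y80.2501 F2532
G01 X148.5856 Y95.6387
G01 X153.1464 Y112.8407
G01 X168.5350 Y121.7793
G01 X185.7370 Y117.2185
G01 X194.6756 Y101.8299
G01 X190.1148 Y84.6279
G01 X174.7262 Y75.6893
M5
G00 X56.1539 Y93.3160
M4 S192
G01 X145.1738 Y93.3160 F2532
G01 X145.1738 Y43.5287
G01 X56.1539 Y43.5287
G01 X56.1539 Y93.3160
M5
G00 X41.1397 Y122.5520
M4 S192
G01 X60.0156 Y122.5520 F2532
G01 X60.0156 Y98.9224
G01 X41.1397 Y98.9224
G01 X41.1397 Y122.5520
M5
G00 X0.0000 Y0.0000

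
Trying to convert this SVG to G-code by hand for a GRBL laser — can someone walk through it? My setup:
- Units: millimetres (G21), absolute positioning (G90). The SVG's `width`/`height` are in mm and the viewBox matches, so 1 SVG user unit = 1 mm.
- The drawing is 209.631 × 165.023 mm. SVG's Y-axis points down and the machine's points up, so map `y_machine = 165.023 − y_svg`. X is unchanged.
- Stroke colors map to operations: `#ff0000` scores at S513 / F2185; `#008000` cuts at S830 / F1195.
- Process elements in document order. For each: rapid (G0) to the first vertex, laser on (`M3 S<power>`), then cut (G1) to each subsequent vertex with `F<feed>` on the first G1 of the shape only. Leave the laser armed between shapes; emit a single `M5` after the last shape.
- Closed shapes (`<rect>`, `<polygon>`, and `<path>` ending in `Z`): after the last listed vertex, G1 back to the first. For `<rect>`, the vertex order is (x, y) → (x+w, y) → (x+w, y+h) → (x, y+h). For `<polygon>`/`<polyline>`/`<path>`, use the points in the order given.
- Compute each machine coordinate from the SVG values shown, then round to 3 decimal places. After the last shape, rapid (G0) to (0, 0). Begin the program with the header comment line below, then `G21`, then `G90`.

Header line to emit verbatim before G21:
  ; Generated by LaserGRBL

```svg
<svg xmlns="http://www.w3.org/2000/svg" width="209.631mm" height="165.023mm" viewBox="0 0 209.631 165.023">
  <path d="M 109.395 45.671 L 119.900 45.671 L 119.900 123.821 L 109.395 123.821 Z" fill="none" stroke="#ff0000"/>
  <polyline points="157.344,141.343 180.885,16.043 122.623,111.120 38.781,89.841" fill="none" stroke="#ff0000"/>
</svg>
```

; Generated by LaserGRBL
G21
G90
G0 X109.395 Y119.352
M3 S513
G1 X119.900 Y119.352 F2185
G1 X119.900 Y41.202
G1 X109.395 Y41.202
G1 X109.395 Y119.352
G0 X157.344 Y23.680
M3 S513
G1 X180.885 Y148.980 F2185
G1 X122.623 Y53.903
G1 X38.781 Y75.182
M5
G0 X0.000 Y0.000

Since the viewBox matches the mm dimensions, user units are millimetres directly. The only transform is the Y-flip y_m = 165.023 − y_svg.

Shape 1 is a rectangle drawn with `<path>`. Its stroke #ff0000 means score at S513, F2185. After flipping Y the toolpath is (109.395,119.352) → (119.900,119.352) → (119.900,41.202) → (109.395,41.202) → (109.395,119.352), returning to the start.

Shape 2 is a open polyline drawn with `<polyline>`. Its stroke #ff0000 means score at S513, F2185. After flipping Y the toolpath is (157.344,23.680) → (180.885,148.980) → (122.623,53.903) → (38.781,75.182).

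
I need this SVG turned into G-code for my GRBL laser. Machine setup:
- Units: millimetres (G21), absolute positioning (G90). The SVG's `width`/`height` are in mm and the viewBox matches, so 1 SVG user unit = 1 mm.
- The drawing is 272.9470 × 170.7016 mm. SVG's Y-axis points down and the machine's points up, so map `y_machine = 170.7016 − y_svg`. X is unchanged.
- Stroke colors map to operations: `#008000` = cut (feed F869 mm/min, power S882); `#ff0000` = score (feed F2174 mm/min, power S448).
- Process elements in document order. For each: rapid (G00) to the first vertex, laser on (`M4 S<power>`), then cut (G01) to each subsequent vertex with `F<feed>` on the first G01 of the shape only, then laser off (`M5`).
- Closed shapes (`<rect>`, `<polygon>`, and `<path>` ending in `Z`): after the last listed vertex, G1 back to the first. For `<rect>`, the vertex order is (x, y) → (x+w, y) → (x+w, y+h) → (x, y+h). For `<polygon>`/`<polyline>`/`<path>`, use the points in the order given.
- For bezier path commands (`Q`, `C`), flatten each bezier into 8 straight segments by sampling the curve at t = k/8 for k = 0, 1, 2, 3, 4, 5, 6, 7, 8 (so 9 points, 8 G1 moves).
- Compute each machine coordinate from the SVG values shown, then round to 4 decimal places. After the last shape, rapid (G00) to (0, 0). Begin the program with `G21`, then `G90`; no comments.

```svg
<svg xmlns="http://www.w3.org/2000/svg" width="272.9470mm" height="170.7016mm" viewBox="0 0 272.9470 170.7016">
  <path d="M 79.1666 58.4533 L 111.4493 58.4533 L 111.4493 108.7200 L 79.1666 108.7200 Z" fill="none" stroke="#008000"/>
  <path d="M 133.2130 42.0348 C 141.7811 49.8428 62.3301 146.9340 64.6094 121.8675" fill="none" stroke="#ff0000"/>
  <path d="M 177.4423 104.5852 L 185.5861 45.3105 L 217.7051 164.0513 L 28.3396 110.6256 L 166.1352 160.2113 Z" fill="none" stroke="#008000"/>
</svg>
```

G21
G90
G00 X79.1666 Y112.2483
M4 S882
G01 X111.4493 Y112.2483 F869
G01 X111.4493 Y61.9816
G01 X79.1666 Y61.9816
G01 X79.1666 Y112.2483
M5
G00 X133.2130 Y128.6668
M4 S448
G01 X132.6317 Y121.9666 F2174
G01 X125.7878 Y109.3740
G01 X114.6707 Y93.3667
G01 X101.2695 Y76.4225
G01 X87.5735 Y61.0194
G01 X75.5720 Y49.6350
G01 X67.2542 Y44.7473
G01 X64.6094 Y48.8341
M5
G00 X177.4423 Y66.1164
M4 S882
G01 X185.5861 Y125.3911 F869
G01 X217.7051 Y6.6503
G01 X28.3396 Y60.0760
G01 X166.1352 Y10.4903
G01 X177.4423 Y66.1164
M5
G00 X0.0000 Y0.0000

1 u = 1 mm; y_m = 170.7016 − y.

[1] `<path>` rectangle, #008000→cut S882 F869: (79.1666,112.2483) → (111.4493,112.2483) → (111.4493,61.9816) → (79.1666,61.9816) → (79.1666,112.2483) (closed)

[2] `<path>` cubic bezier, #ff0000→score S448 F2174: (133.2130,128.6668) → (132.6317,121.9666) → (125.7878,109.3740) → (114.6707,93.3667) → (101.2695,76.4225) → (87.5735,61.0194) → (75.5720,49.6350) → (67.2542,44.7473) → (64.6094,48.8341)

[3] `<path>` closed polygon, #008000→cut S882 F869: (177.4423,66.1164) → (185.5861,125.3911) → (217.7051,6.6503) → (28.3396,60.0760) → (166.1352,10.4903) → (177.4423,66.1164) (closed)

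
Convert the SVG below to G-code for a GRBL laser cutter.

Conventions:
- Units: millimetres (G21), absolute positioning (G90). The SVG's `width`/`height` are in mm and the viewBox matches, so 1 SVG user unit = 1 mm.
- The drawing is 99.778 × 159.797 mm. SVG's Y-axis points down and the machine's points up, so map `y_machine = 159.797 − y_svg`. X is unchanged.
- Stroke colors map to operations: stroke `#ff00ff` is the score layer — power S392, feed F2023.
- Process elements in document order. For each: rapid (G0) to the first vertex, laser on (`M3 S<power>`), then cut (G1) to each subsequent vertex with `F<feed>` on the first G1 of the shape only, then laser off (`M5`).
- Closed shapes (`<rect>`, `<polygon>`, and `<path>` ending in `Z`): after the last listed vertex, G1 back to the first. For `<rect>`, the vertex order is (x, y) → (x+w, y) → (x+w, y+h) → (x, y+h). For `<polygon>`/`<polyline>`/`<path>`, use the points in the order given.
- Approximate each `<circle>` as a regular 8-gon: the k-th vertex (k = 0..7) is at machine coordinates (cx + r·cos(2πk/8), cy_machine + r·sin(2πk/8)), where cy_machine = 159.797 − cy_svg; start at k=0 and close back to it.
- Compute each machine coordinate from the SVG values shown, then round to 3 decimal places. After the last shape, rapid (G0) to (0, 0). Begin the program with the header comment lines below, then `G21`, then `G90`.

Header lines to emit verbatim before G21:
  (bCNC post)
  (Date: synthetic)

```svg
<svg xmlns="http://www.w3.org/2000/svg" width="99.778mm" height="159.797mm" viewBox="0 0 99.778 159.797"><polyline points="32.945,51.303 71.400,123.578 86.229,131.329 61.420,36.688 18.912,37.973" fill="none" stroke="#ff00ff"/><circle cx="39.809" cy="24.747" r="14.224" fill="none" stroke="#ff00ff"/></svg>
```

(bCNC post)
(Date: synthetic)
G21
G90
G0 X32.945 Y108.494
M3 S392
G1 X71.400 Y36.219 F2023
G1 X86.229 Y28.468
G1 X61.420 Y123.109
G1 X18.912 Y121.824
M5
G0 X54.033 Y135.050
M3 S392
G1 X49.867 Y145.108 F2023
G1 X39.809 Y149.274
G1 X29.751 Y145.108
G1 X25.585 Y135.050
G1 X29.751 Y124.992
G1 X39.809 Y120.826
G1 X49.867 Y124.992
G1 X54.033 Y135.050
M5
G0 X0.000 Y0.000

viewBox `0 0 99.778 159.797` with mm width/height → 1 unit = 1 mm. Flip: y_m = 159.797 − y_svg.

**Shape 1** — `<polyline>` open polyline, stroke `#ff00ff` → score (S392, F2023). Machine vertices: (32.945,108.494) → (71.400,36.219) → (86.229,28.468) → (61.420,123.109) → (18.912,121.824). Open path.

**Shape 2** — `<circle>` circle, stroke `#ff00ff` → score (S392, F2023). Machine vertices: (54.033,135.050) → (49.867,145.108) → (39.809,149.274) → (29.751,145.108) → (25.585,135.050) → (29.751,124.992) → (39.809,120.826) → (49.867,124.992) → (54.033,135.050). Closed: final G1 returns to the first vertex.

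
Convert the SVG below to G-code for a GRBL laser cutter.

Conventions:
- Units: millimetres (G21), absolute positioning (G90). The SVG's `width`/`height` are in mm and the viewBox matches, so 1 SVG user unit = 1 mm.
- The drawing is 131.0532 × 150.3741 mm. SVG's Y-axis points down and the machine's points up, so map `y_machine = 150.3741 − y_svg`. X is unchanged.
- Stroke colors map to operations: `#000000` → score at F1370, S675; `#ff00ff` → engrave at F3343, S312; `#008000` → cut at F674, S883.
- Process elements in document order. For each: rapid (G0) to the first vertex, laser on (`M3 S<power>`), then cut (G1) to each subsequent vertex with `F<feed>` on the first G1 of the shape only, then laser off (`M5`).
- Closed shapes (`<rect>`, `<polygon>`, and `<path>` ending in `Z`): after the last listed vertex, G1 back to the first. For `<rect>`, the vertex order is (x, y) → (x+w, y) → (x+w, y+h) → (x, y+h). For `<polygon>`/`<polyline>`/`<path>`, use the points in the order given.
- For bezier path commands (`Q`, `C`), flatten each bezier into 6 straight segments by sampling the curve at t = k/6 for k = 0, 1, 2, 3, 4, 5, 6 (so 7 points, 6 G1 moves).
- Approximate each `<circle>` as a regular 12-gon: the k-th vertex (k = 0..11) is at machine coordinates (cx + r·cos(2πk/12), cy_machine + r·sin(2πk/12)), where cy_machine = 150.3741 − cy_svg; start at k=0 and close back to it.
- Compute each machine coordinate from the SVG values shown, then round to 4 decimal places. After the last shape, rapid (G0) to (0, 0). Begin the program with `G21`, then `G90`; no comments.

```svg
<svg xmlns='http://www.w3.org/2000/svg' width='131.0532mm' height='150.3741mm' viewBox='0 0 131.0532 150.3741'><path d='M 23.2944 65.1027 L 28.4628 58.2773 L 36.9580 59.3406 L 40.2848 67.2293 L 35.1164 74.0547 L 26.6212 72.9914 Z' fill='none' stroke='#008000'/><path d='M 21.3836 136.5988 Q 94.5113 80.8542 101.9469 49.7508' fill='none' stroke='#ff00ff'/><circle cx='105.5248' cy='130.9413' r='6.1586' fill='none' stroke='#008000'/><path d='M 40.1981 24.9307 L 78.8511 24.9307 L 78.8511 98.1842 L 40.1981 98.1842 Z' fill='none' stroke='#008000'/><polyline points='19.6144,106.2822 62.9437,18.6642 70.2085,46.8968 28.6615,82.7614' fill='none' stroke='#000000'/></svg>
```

G21
G90
G0 X23.2944 Y85.2714
M3 S883
G1 X28.4628 Y92.0968 F674
G1 X36.9580 Y91.0335
G1 X40.2848 Y83.1448
G1 X35.1164 Y76.3194
G1 X26.6212 Y77.3827
G1 X23.2944 Y85.2714
M5
G0 X21.3836 Y13.7753
M3 S312
G1 X43.9347 Y31.6724 F3343
G1 X62.8363 Y48.2005
G1 X78.0883 Y63.3596
G1 X89.6907 Y77.1498
G1 X97.6436 Y89.5710
G1 X101.9469 Y100.6233
M5
G0 X111.6834 Y19.4328
M3 S883
G1 X110.8583 Y22.5121 F674
G1 X108.6041 Y24.7663
G1 X105.5248 Y25.5914
G1 X102.4455 Y24.7663
G1 X100.1913 Y22.5121
G1 X99.3662 Y19.4328
G1 X100.1913 Y16.3535
G1 X102.4455 Y14.0993
G1 X105.5248 Y13.2742
G1 X108.6041 Y14.0993
G1 X110.8583 Y16.3535
G1 X111.6834 Y19.4328
M5
G0 X40.1981 Y125.4434
M3 S883
G1 X78.8511 Y125.4434 F674
G1 X78.8511 Y52.1899
G1 X40.1981 Y52.1899
G1 X40.1981 Y125.4434
M5
G0 X19.6144 Y44.0919
M3 S675
G1 X62.9437 Y131.7099 F1370
G1 X70.2085 Y103.4773
G1 X28.6615 Y67.6127
M5
G0 X0.0000 Y0.0000

Since the viewBox matches the mm dimensions, user units are millimetres directly. The only transform is the Y-flip y_m = 150.3741 − y_svg.

Shape 1 is a regular polygon drawn with `<path>`. Its stroke #008000 means cut at S883, F674. After flipping Y the toolpath is (23.2944,85.2714) → (28.4628,92.0968) → (36.9580,91.0335) → (40.2848,83.1448) → (35.1164,76.3194) → (26.6212,77.3827) → (23.2944,85.2714), returning to the start.

Shape 2 is a quadratic bezier drawn with `<path>`. Its stroke #ff00ff means engrave at S312, F3343. After flipping Y the toolpath is (21.3836,13.7753) → (43.9347,31.6724) → (62.8363,48.2005) → (78.0883,63.3596) → (89.6907,77.1498) → (97.6436,89.5710) → (101.9469,100.6233).

Shape 3 is a circle drawn with `<circle>`. Its stroke #008000 means cut at S883, F674. After flipping Y the toolpath is (111.6834,19.4328) → (110.8583,22.5121) → (108.6041,24.7663) → (105.5248,25.5914) → (102.4455,24.7663) → (100.1913,22.5121) → (99.3662,19.4328) → (100.1913,16.3535) → (102.4455,14.0993) → (105.5248,13.2742) → (108.6041,14.0993) → (110.8583,16.3535) → (111.6834,19.4328), returning to the start.

Shape 4 is a rectangle drawn with `<path>`. Its stroke #008000 means cut at S883, F674. After flipping Y the toolpath is (40.1981,125.4434) → (78.8511,125.4434) → (78.8511,52.1899) → (40.1981,52.1899) → (40.1981,125.4434), returning to the start.

Shape 5 is a open polyline drawn with `<polyline>`. Its stroke #000000 means score at S675, F1370. After flipping Y the toolpath is (19.6144,44.0919) → (62.9437,131.7099) → (70.2085,103.4773) → (28.6615,67.6127).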